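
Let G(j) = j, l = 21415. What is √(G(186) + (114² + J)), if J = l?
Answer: √34597 ≈ 186.00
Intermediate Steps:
J = 21415
√(G(186) + (114² + J)) = √(186 + (114² + 21415)) = √(186 + (12996 + 21415)) = √(186 + 34411) = √34597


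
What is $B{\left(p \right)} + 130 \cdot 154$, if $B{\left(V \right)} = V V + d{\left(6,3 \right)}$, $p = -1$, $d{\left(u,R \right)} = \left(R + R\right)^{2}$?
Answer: $20057$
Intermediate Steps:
$d{\left(u,R \right)} = 4 R^{2}$ ($d{\left(u,R \right)} = \left(2 R\right)^{2} = 4 R^{2}$)
$B{\left(V \right)} = 36 + V^{2}$ ($B{\left(V \right)} = V V + 4 \cdot 3^{2} = V^{2} + 4 \cdot 9 = V^{2} + 36 = 36 + V^{2}$)
$B{\left(p \right)} + 130 \cdot 154 = \left(36 + \left(-1\right)^{2}\right) + 130 \cdot 154 = \left(36 + 1\right) + 20020 = 37 + 20020 = 20057$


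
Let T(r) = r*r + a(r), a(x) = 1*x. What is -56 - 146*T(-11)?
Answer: -16116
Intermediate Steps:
a(x) = x
T(r) = r + r² (T(r) = r*r + r = r² + r = r + r²)
-56 - 146*T(-11) = -56 - (-1606)*(1 - 11) = -56 - (-1606)*(-10) = -56 - 146*110 = -56 - 16060 = -16116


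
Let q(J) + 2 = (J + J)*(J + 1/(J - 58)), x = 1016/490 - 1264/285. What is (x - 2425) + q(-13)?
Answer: -414650665/198303 ≈ -2091.0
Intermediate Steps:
x = -6596/2793 (x = 1016*(1/490) - 1264*1/285 = 508/245 - 1264/285 = -6596/2793 ≈ -2.3616)
q(J) = -2 + 2*J*(J + 1/(-58 + J)) (q(J) = -2 + (J + J)*(J + 1/(J - 58)) = -2 + (2*J)*(J + 1/(-58 + J)) = -2 + 2*J*(J + 1/(-58 + J)))
(x - 2425) + q(-13) = (-6596/2793 - 2425) + 2*(58 + (-13)³ - 58*(-13)²)/(-58 - 13) = -6779621/2793 + 2*(58 - 2197 - 58*169)/(-71) = -6779621/2793 + 2*(-1/71)*(58 - 2197 - 9802) = -6779621/2793 + 2*(-1/71)*(-11941) = -6779621/2793 + 23882/71 = -414650665/198303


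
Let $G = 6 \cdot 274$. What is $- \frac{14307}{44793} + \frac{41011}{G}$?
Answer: $\frac{201498335}{8182188} \approx 24.626$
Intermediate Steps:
$G = 1644$
$- \frac{14307}{44793} + \frac{41011}{G} = - \frac{14307}{44793} + \frac{41011}{1644} = \left(-14307\right) \frac{1}{44793} + 41011 \cdot \frac{1}{1644} = - \frac{4769}{14931} + \frac{41011}{1644} = \frac{201498335}{8182188}$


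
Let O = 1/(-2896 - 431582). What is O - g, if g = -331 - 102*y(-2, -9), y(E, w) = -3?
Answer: 10861949/434478 ≈ 25.000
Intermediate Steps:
O = -1/434478 (O = 1/(-434478) = -1/434478 ≈ -2.3016e-6)
g = -25 (g = -331 - 102*(-3) = -331 + 306 = -25)
O - g = -1/434478 - 1*(-25) = -1/434478 + 25 = 10861949/434478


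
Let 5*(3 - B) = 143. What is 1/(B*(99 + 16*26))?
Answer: -1/13184 ≈ -7.5849e-5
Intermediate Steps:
B = -128/5 (B = 3 - ⅕*143 = 3 - 143/5 = -128/5 ≈ -25.600)
1/(B*(99 + 16*26)) = 1/(-128*(99 + 16*26)/5) = 1/(-128*(99 + 416)/5) = 1/(-128/5*515) = 1/(-13184) = -1/13184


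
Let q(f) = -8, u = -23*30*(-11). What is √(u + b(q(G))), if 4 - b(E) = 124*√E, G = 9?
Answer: √(7594 - 248*I*√2) ≈ 87.167 - 2.0118*I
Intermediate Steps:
u = 7590 (u = -690*(-11) = 7590)
b(E) = 4 - 124*√E
√(u + b(q(G))) = √(7590 + (4 - 248*I*√2)) = √(7594 - 248*I*√2)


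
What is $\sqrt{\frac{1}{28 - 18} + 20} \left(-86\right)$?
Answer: $- \frac{43 \sqrt{2010}}{5} \approx -385.56$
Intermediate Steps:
$\sqrt{\frac{1}{28 - 18} + 20} \left(-86\right) = \sqrt{\frac{1}{10} + 20} \left(-86\right) = \sqrt{\frac{201}{10}} \left(-86\right) = \frac{\sqrt{2010}}{10} \left(-86\right) = - \frac{43 \sqrt{2010}}{5}$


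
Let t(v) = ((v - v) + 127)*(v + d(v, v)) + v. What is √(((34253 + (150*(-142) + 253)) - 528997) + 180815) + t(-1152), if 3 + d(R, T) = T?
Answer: -294141 + 8*I*√5234 ≈ -2.9414e+5 + 578.77*I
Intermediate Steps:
d(R, T) = -3 + T
t(v) = -381 + 255*v (t(v) = ((v - v) + 127)*(v + (-3 + v)) + v = (0 + 127)*(-3 + 2*v) + v = 127*(-3 + 2*v) + v = (-381 + 254*v) + v = -381 + 255*v)
√(((34253 + (150*(-142) + 253)) - 528997) + 180815) + t(-1152) = √(((34253 + (150*(-142) + 253)) - 528997) + 180815) + (-381 + 255*(-1152)) = √(((34253 + (-21300 + 253)) - 528997) + 180815) + (-381 - 293760) = √(((34253 - 21047) - 528997) + 180815) - 294141 = √((13206 - 528997) + 180815) - 294141 = √(-515791 + 180815) - 294141 = √(-334976) - 294141 = 8*I*√5234 - 294141 = -294141 + 8*I*√5234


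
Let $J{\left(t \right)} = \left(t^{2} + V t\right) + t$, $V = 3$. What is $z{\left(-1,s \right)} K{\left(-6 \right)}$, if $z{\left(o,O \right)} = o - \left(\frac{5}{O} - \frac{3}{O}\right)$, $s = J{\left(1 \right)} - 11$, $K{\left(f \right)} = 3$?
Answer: $-2$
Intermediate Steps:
$J{\left(t \right)} = t^{2} + 4 t$ ($J{\left(t \right)} = \left(t^{2} + 3 t\right) + t = t^{2} + 4 t$)
$s = -6$ ($s = 1 \left(4 + 1\right) - 11 = 1 \cdot 5 - 11 = 5 - 11 = -6$)
$z{\left(o,O \right)} = o - \frac{2}{O}$
$z{\left(-1,s \right)} K{\left(-6 \right)} = \left(-1 - \frac{2}{-6}\right) 3 = \left(-1 - - \frac{1}{3}\right) 3 = \left(-1 + \frac{1}{3}\right) 3 = \left(- \frac{2}{3}\right) 3 = -2$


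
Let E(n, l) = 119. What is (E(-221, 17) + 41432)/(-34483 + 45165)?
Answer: 41551/10682 ≈ 3.8898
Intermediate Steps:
(E(-221, 17) + 41432)/(-34483 + 45165) = (119 + 41432)/(-34483 + 45165) = 41551/10682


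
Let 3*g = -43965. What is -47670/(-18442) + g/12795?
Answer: 11322338/7865513 ≈ 1.4395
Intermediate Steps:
g = -14655 (g = (⅓)*(-43965) = -14655)
-47670/(-18442) + g/12795 = -47670/(-18442) - 14655/12795 = -47670*(-1/18442) - 14655*1/12795 = 23835/9221 - 977/853 = 11322338/7865513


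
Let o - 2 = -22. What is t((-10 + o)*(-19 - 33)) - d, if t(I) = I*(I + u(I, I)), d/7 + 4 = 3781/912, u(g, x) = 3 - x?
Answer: 224591/48 ≈ 4679.0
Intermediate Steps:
o = -20 (o = 2 - 22 = -20)
d = 49/48 (d = -28 + 7*(3781/912) = -28 + 7*(3781*(1/912)) = -28 + 7*(199/48) = -28 + 1393/48 = 49/48 ≈ 1.0208)
t(I) = 3*I (t(I) = I*(I + (3 - I)) = I*3 = 3*I)
t((-10 + o)*(-19 - 33)) - d = 3*((-10 - 20)*(-19 - 33)) - 1*49/48 = 3*(-30*(-52)) - 49/48 = 3*1560 - 49/48 = 4680 - 49/48 = 224591/48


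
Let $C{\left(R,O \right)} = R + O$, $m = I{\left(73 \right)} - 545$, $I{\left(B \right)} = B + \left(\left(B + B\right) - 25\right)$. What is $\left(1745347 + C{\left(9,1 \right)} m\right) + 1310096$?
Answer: $3051933$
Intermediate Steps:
$I{\left(B \right)} = -25 + 3 B$ ($I{\left(B \right)} = B + \left(2 B - 25\right) = B + \left(-25 + 2 B\right) = -25 + 3 B$)
$m = -351$ ($m = \left(-25 + 3 \cdot 73\right) - 545 = \left(-25 + 219\right) - 545 = 194 - 545 = -351$)
$C{\left(R,O \right)} = O + R$
$\left(1745347 + C{\left(9,1 \right)} m\right) + 1310096 = \left(1745347 + \left(1 + 9\right) \left(-351\right)\right) + 1310096 = \left(1745347 + 10 \left(-351\right)\right) + 1310096 = \left(1745347 - 3510\right) + 1310096 = 1741837 + 1310096 = 3051933$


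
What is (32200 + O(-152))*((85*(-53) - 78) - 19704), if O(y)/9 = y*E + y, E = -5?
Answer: -914939864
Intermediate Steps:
O(y) = -36*y (O(y) = 9*(y*(-5) + y) = 9*(-5*y + y) = 9*(-4*y) = -36*y)
(32200 + O(-152))*((85*(-53) - 78) - 19704) = (32200 - 36*(-152))*((85*(-53) - 78) - 19704) = (32200 + 5472)*((-4505 - 78) - 19704) = 37672*(-4583 - 19704) = 37672*(-24287) = -914939864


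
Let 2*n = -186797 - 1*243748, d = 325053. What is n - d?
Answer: -1080651/2 ≈ -5.4033e+5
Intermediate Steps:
n = -430545/2 (n = (-186797 - 1*243748)/2 = (-186797 - 243748)/2 = (½)*(-430545) = -430545/2 ≈ -2.1527e+5)
n - d = -430545/2 - 1*325053 = -430545/2 - 325053 = -1080651/2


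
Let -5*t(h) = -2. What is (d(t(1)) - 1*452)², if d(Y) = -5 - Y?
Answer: 5230369/25 ≈ 2.0921e+5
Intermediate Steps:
t(h) = ⅖ (t(h) = -⅕*(-2) = ⅖)
(d(t(1)) - 1*452)² = ((-5 - 1*⅖) - 1*452)² = ((-5 - ⅖) - 452)² = (-27/5 - 452)² = (-2287/5)² = 5230369/25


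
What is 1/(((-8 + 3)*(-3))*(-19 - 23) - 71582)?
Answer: -1/72212 ≈ -1.3848e-5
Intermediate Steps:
1/(((-8 + 3)*(-3))*(-19 - 23) - 71582) = 1/(-5*(-3)*(-42) - 71582) = 1/(15*(-42) - 71582) = 1/(-630 - 71582) = 1/(-72212) = -1/72212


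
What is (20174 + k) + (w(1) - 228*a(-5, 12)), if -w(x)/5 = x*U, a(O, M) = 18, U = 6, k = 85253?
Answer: 101293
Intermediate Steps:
w(x) = -30*x (w(x) = -5*x*6 = -30*x)
(20174 + k) + (w(1) - 228*a(-5, 12)) = (20174 + 85253) + (-30*1 - 228*18) = 105427 + (-30 - 4104) = 105427 - 4134 = 101293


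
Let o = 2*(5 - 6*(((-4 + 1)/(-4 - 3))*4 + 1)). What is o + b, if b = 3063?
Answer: 21283/7 ≈ 3040.4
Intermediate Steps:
o = -158/7 (o = 2*(5 - 6*(-3/(-7)*4 + 1)) = 2*(5 - 6*(-3*(-1/7)*4 + 1)) = 2*(5 - 6*((3/7)*4 + 1)) = 2*(5 - 6*(12/7 + 1)) = 2*(5 - 6*19/7) = 2*(5 - 114/7) = 2*(-79/7) = -158/7 ≈ -22.571)
o + b = -158/7 + 3063 = 21283/7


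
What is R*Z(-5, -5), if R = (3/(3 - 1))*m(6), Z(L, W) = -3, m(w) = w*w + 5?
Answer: -369/2 ≈ -184.50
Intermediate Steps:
m(w) = 5 + w**2 (m(w) = w**2 + 5 = 5 + w**2)
R = 123/2 (R = (3/(3 - 1))*(5 + 6**2) = (3/2)*(5 + 36) = ((1/2)*3)*41 = (3/2)*41 = 123/2 ≈ 61.500)
R*Z(-5, -5) = (123/2)*(-3) = -369/2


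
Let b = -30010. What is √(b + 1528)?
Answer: I*√28482 ≈ 168.77*I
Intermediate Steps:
√(b + 1528) = √(-30010 + 1528) = √(-28482) = I*√28482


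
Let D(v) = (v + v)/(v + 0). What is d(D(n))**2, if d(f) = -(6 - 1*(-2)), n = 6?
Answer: 64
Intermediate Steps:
D(v) = 2 (D(v) = (2*v)/v = 2)
d(f) = -8 (d(f) = -(6 + 2) = -1*8 = -8)
d(D(n))**2 = (-8)**2 = 64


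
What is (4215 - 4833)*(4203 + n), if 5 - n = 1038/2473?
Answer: -6430503828/2473 ≈ -2.6003e+6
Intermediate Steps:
n = 11327/2473 (n = 5 - 1038/2473 = 11327/2473 ≈ 4.5803)
(4215 - 4833)*(4203 + n) = (4215 - 4833)*(4203 + 11327/2473) = -618*10405346/2473 = -6430503828/2473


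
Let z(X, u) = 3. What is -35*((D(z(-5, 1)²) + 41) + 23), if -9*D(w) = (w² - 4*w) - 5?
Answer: -18760/9 ≈ -2084.4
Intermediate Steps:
D(w) = 5/9 - w²/9 + 4*w/9 (D(w) = -((w² - 4*w) - 5)/9 = -(-5 + w² - 4*w)/9 = 5/9 - w²/9 + 4*w/9)
-35*((D(z(-5, 1)²) + 41) + 23) = -35*(((5/9 - (3²)²/9 + (4/9)*3²) + 41) + 23) = -35*(((5/9 - ⅑*9² + (4/9)*9) + 41) + 23) = -35*(((5/9 - ⅑*81 + 4) + 41) + 23) = -35*(((5/9 - 9 + 4) + 41) + 23) = -35*((-40/9 + 41) + 23) = -35*(329/9 + 23) = -35*536/9 = -18760/9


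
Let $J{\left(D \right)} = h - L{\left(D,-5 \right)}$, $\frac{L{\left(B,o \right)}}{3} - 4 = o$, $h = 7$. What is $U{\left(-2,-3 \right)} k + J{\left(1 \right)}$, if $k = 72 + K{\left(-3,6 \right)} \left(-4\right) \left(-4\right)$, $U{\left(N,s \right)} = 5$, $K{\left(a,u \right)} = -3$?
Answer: $130$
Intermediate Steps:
$L{\left(B,o \right)} = 12 + 3 o$
$k = 24$ ($k = 72 + \left(-3\right) \left(-4\right) \left(-4\right) = 72 + 12 \left(-4\right) = 72 - 48 = 24$)
$J{\left(D \right)} = 10$ ($J{\left(D \right)} = 7 - \left(12 + 3 \left(-5\right)\right) = 7 - \left(12 - 15\right) = 7 - -3 = 7 + 3 = 10$)
$U{\left(-2,-3 \right)} k + J{\left(1 \right)} = 5 \cdot 24 + 10 = 120 + 10 = 130$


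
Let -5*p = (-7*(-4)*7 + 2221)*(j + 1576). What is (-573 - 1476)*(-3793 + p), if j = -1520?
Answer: 316195533/5 ≈ 6.3239e+7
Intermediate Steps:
p = -135352/5 (p = -(-7*(-4)*7 + 2221)*(-1520 + 1576)/5 = -(28*7 + 2221)*56/5 = -(196 + 2221)*56/5 = -2417*56/5 = -⅕*135352 = -135352/5 ≈ -27070.)
(-573 - 1476)*(-3793 + p) = (-573 - 1476)*(-3793 - 135352/5) = -2049*(-154317/5) = 316195533/5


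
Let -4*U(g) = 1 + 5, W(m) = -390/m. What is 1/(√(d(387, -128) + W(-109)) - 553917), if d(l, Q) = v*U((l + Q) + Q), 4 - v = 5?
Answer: -40251302/22295880449565 - √26814/22295880449565 ≈ -1.8053e-6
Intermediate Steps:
v = -1 (v = 4 - 1*5 = 4 - 5 = -1)
U(g) = -3/2 (U(g) = -(1 + 5)/4 = -¼*6 = -3/2)
d(l, Q) = 3/2 (d(l, Q) = -1*(-3/2) = 3/2)
1/(√(d(387, -128) + W(-109)) - 553917) = 1/(√(3/2 - 390/(-109)) - 553917) = 1/(√(3/2 - 390*(-1/109)) - 553917) = 1/(√(3/2 + 390/109) - 553917) = 1/(√(1107/218) - 553917) = 1/(3*√26814/218 - 553917) = 1/(-553917 + 3*√26814/218)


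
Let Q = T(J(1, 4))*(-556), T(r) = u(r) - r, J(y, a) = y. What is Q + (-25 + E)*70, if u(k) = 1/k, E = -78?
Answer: -7210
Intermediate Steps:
u(k) = 1/k
T(r) = 1/r - r
Q = 0 (Q = (1/1 - 1*1)*(-556) = (1 - 1)*(-556) = 0*(-556) = 0)
Q + (-25 + E)*70 = 0 + (-25 - 78)*70 = 0 - 103*70 = 0 - 7210 = -7210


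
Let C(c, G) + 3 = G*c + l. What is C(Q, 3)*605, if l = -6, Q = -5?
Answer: -14520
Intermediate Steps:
C(c, G) = -9 + G*c (C(c, G) = -3 + (G*c - 6) = -3 + (-6 + G*c) = -9 + G*c)
C(Q, 3)*605 = (-9 + 3*(-5))*605 = (-9 - 15)*605 = -24*605 = -14520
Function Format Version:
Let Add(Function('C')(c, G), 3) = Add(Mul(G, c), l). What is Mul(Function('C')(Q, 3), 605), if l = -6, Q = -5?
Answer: -14520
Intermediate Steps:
Function('C')(c, G) = Add(-9, Mul(G, c)) (Function('C')(c, G) = Add(-3, Add(Mul(G, c), -6)) = Add(-3, Add(-6, Mul(G, c))) = Add(-9, Mul(G, c)))
Mul(Function('C')(Q, 3), 605) = Mul(Add(-9, Mul(3, -5)), 605) = Mul(Add(-9, -15), 605) = Mul(-24, 605) = -14520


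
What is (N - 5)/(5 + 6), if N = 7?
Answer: 2/11 ≈ 0.18182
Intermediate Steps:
(N - 5)/(5 + 6) = (7 - 5)/(5 + 6) = 2/11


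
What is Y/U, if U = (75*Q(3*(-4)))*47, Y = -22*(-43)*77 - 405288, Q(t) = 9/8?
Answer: -2659568/31725 ≈ -83.832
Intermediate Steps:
Q(t) = 9/8 (Q(t) = 9*(⅛) = 9/8)
Y = -332446 (Y = 946*77 - 405288 = 72842 - 405288 = -332446)
U = 31725/8 (U = (75*(9/8))*47 = (675/8)*47 = 31725/8 ≈ 3965.6)
Y/U = -332446/31725/8 = -332446*8/31725 = -2659568/31725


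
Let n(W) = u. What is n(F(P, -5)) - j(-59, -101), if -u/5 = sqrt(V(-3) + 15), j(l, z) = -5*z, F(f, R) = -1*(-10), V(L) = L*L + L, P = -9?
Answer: -505 - 5*sqrt(21) ≈ -527.91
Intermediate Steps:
V(L) = L + L**2 (V(L) = L**2 + L = L + L**2)
F(f, R) = 10
u = -5*sqrt(21) (u = -5*sqrt(-3*(1 - 3) + 15) = -5*sqrt(-3*(-2) + 15) = -5*sqrt(6 + 15) = -5*sqrt(21) ≈ -22.913)
n(W) = -5*sqrt(21)
n(F(P, -5)) - j(-59, -101) = -5*sqrt(21) - (-5)*(-101) = -5*sqrt(21) - 1*505 = -5*sqrt(21) - 505 = -505 - 5*sqrt(21)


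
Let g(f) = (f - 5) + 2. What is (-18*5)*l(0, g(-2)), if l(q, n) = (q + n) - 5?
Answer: 900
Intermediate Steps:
g(f) = -3 + f (g(f) = (-5 + f) + 2 = -3 + f)
l(q, n) = -5 + n + q (l(q, n) = (n + q) - 5 = -5 + n + q)
(-18*5)*l(0, g(-2)) = (-18*5)*(-5 + (-3 - 2) + 0) = -90*(-5 - 5 + 0) = -90*(-10) = 900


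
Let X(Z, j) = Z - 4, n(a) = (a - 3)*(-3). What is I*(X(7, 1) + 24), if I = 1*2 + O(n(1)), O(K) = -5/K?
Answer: 63/2 ≈ 31.500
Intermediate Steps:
n(a) = 9 - 3*a (n(a) = (-3 + a)*(-3) = 9 - 3*a)
I = 7/6 (I = 1*2 - 5/(9 - 3*1) = 2 - 5/(9 - 3) = 2 - 5/6 = 2 - 5*⅙ = 2 - ⅚ = 7/6 ≈ 1.1667)
X(Z, j) = -4 + Z
I*(X(7, 1) + 24) = 7*((-4 + 7) + 24)/6 = 7*(3 + 24)/6 = (7/6)*27 = 63/2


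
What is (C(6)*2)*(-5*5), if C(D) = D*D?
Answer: -1800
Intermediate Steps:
C(D) = D²
(C(6)*2)*(-5*5) = (6²*2)*(-5*5) = (36*2)*(-25) = 72*(-25) = -1800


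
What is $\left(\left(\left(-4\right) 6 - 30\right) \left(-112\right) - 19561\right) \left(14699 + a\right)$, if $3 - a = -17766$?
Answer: $-438740084$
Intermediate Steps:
$a = 17769$ ($a = 3 - -17766 = 3 + 17766 = 17769$)
$\left(\left(\left(-4\right) 6 - 30\right) \left(-112\right) - 19561\right) \left(14699 + a\right) = \left(\left(\left(-4\right) 6 - 30\right) \left(-112\right) - 19561\right) \left(14699 + 17769\right) = \left(\left(-24 - 30\right) \left(-112\right) - 19561\right) 32468 = \left(\left(-54\right) \left(-112\right) - 19561\right) 32468 = \left(6048 - 19561\right) 32468 = \left(-13513\right) 32468 = -438740084$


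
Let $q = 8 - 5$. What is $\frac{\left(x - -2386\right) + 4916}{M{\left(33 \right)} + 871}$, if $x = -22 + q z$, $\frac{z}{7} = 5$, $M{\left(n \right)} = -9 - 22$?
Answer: $\frac{211}{24} \approx 8.7917$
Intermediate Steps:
$q = 3$ ($q = 8 - 5 = 3$)
$M{\left(n \right)} = -31$ ($M{\left(n \right)} = -9 - 22 = -31$)
$z = 35$ ($z = 7 \cdot 5 = 35$)
$x = 83$ ($x = -22 + 3 \cdot 35 = -22 + 105 = 83$)
$\frac{\left(x - -2386\right) + 4916}{M{\left(33 \right)} + 871} = \frac{\left(83 - -2386\right) + 4916}{-31 + 871} = \frac{\left(83 + 2386\right) + 4916}{840} = \left(2469 + 4916\right) \frac{1}{840} = 7385 \cdot \frac{1}{840} = \frac{211}{24}$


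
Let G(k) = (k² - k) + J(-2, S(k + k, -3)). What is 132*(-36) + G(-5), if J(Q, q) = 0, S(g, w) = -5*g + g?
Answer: -4722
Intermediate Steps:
S(g, w) = -4*g
G(k) = k² - k (G(k) = (k² - k) + 0 = k² - k)
132*(-36) + G(-5) = 132*(-36) - 5*(-1 - 5) = -4752 - 5*(-6) = -4752 + 30 = -4722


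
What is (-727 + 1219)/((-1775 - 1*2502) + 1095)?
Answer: -246/1591 ≈ -0.15462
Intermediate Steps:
(-727 + 1219)/((-1775 - 1*2502) + 1095) = 492/((-1775 - 2502) + 1095) = 492/(-4277 + 1095) = 492/(-3182) = 492*(-1/3182) = -246/1591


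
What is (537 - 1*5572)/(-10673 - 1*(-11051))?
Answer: -5035/378 ≈ -13.320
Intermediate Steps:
(537 - 1*5572)/(-10673 - 1*(-11051)) = (537 - 5572)/(-10673 + 11051) = -5035/378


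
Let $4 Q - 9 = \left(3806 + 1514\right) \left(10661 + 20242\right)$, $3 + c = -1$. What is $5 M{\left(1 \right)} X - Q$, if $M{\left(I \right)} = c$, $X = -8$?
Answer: $- \frac{164403329}{4} \approx -4.1101 \cdot 10^{7}$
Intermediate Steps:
$c = -4$ ($c = -3 - 1 = -4$)
$M{\left(I \right)} = -4$
$Q = \frac{164403969}{4}$ ($Q = \frac{9}{4} + \frac{\left(3806 + 1514\right) \left(10661 + 20242\right)}{4} = \frac{9}{4} + \frac{5320 \cdot 30903}{4} = \frac{9}{4} + \frac{1}{4} \cdot 164403960 = \frac{9}{4} + 41100990 = \frac{164403969}{4} \approx 4.1101 \cdot 10^{7}$)
$5 M{\left(1 \right)} X - Q = 5 \left(-4\right) \left(-8\right) - \frac{164403969}{4} = \left(-20\right) \left(-8\right) - \frac{164403969}{4} = 160 - \frac{164403969}{4} = - \frac{164403329}{4}$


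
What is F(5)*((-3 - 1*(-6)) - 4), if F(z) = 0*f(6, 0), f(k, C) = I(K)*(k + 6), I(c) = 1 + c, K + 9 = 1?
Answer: 0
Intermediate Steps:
K = -8 (K = -9 + 1 = -8)
f(k, C) = -42 - 7*k (f(k, C) = (1 - 8)*(k + 6) = -7*(6 + k) = -42 - 7*k)
F(z) = 0 (F(z) = 0*(-42 - 7*6) = 0*(-42 - 42) = 0*(-84) = 0)
F(5)*((-3 - 1*(-6)) - 4) = 0*((-3 - 1*(-6)) - 4) = 0*((-3 + 6) - 4) = 0*(3 - 4) = 0*(-1) = 0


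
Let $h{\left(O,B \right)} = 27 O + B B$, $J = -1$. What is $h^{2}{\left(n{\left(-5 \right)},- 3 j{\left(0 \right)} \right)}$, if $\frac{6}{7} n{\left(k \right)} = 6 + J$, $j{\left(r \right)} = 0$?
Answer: $\frac{99225}{4} \approx 24806.0$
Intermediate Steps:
$n{\left(k \right)} = \frac{35}{6}$ ($n{\left(k \right)} = \frac{7 \left(6 - 1\right)}{6} = \frac{7}{6} \cdot 5 = \frac{35}{6}$)
$h{\left(O,B \right)} = B^{2} + 27 O$ ($h{\left(O,B \right)} = 27 O + B^{2} = B^{2} + 27 O$)
$h^{2}{\left(n{\left(-5 \right)},- 3 j{\left(0 \right)} \right)} = \left(\left(\left(-3\right) 0\right)^{2} + 27 \cdot \frac{35}{6}\right)^{2} = \left(0^{2} + \frac{315}{2}\right)^{2} = \left(0 + \frac{315}{2}\right)^{2} = \left(\frac{315}{2}\right)^{2} = \frac{99225}{4}$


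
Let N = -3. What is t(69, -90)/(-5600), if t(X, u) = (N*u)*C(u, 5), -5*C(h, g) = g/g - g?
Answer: -27/700 ≈ -0.038571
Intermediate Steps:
C(h, g) = -⅕ + g/5 (C(h, g) = -(g/g - g)/5 = -(1 - g)/5 = -⅕ + g/5)
t(X, u) = -12*u/5 (t(X, u) = (-3*u)*(-⅕ + (⅕)*5) = (-3*u)*(-⅕ + 1) = -3*u*(⅘) = -12*u/5)
t(69, -90)/(-5600) = -12/5*(-90)/(-5600) = 216*(-1/5600) = -27/700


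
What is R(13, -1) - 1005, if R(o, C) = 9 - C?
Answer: -995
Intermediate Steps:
R(13, -1) - 1005 = (9 - 1*(-1)) - 1005 = (9 + 1) - 1005 = 10 - 1005 = -995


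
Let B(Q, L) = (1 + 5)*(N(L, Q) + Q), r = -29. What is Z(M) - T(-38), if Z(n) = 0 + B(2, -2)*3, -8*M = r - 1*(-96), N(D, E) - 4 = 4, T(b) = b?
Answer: 218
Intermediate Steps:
N(D, E) = 8 (N(D, E) = 4 + 4 = 8)
B(Q, L) = 48 + 6*Q (B(Q, L) = (1 + 5)*(8 + Q) = 6*(8 + Q) = 48 + 6*Q)
M = -67/8 (M = -(-29 - 1*(-96))/8 = -(-29 + 96)/8 = -⅛*67 = -67/8 ≈ -8.3750)
Z(n) = 180 (Z(n) = 0 + (48 + 6*2)*3 = 0 + (48 + 12)*3 = 0 + 60*3 = 0 + 180 = 180)
Z(M) - T(-38) = 180 - 1*(-38) = 180 + 38 = 218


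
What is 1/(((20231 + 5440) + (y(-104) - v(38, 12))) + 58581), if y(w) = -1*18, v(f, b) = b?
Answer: 1/84222 ≈ 1.1873e-5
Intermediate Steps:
y(w) = -18
1/(((20231 + 5440) + (y(-104) - v(38, 12))) + 58581) = 1/(((20231 + 5440) + (-18 - 1*12)) + 58581) = 1/((25671 + (-18 - 12)) + 58581) = 1/((25671 - 30) + 58581) = 1/(25641 + 58581) = 1/84222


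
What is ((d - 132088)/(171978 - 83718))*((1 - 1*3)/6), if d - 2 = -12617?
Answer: 144703/264780 ≈ 0.54650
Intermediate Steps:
d = -12615 (d = 2 - 12617 = -12615)
((d - 132088)/(171978 - 83718))*((1 - 1*3)/6) = ((-12615 - 132088)/(171978 - 83718))*((1 - 1*3)/6) = (-144703/88260)*((1 - 3)*(⅙)) = (-144703*1/88260)*(-2*⅙) = -144703/88260*(-⅓) = 144703/264780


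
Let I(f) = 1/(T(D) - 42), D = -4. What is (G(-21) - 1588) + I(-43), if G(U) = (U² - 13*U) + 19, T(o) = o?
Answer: -39331/46 ≈ -855.02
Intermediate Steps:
I(f) = -1/46 (I(f) = 1/(-4 - 42) = 1/(-46) = -1/46)
G(U) = 19 + U² - 13*U
(G(-21) - 1588) + I(-43) = ((19 + (-21)² - 13*(-21)) - 1588) - 1/46 = ((19 + 441 + 273) - 1588) - 1/46 = (733 - 1588) - 1/46 = -855 - 1/46 = -39331/46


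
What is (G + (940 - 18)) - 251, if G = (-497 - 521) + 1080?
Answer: 733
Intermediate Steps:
G = 62 (G = -1018 + 1080 = 62)
(G + (940 - 18)) - 251 = (62 + (940 - 18)) - 251 = (62 + 922) - 251 = 984 - 251 = 733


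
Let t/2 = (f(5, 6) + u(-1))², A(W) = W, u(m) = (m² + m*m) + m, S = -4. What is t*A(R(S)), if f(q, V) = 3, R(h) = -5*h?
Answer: 640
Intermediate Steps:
u(m) = m + 2*m² (u(m) = (m² + m²) + m = 2*m² + m = m + 2*m²)
t = 32 (t = 2*(3 - (1 + 2*(-1)))² = 2*(3 - (1 - 2))² = 2*(3 - 1*(-1))² = 2*(3 + 1)² = 2*4² = 2*16 = 32)
t*A(R(S)) = 32*(-5*(-4)) = 32*20 = 640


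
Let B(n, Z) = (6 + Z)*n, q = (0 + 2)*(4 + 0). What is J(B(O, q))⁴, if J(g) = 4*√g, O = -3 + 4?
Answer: 50176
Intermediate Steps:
O = 1
q = 8 (q = 2*4 = 8)
B(n, Z) = n*(6 + Z)
J(B(O, q))⁴ = (4*√(1*(6 + 8)))⁴ = (4*√(1*14))⁴ = (4*√14)⁴ = 50176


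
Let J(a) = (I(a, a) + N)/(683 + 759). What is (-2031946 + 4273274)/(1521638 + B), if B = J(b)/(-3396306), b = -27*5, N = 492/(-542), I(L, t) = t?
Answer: 991574901582598592/673180386848497709 ≈ 1.4730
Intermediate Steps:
N = -246/271 (N = 492*(-1/542) = -246/271 ≈ -0.90775)
b = -135
J(a) = -123/195391 + a/1442 (J(a) = (a - 246/271)/(683 + 759) = (-246/271 + a)/1442 = (-246/271 + a)*(1/1442) = -123/195391 + a/1442)
B = 12277/442405083764 (B = (-123/195391 + (1/1442)*(-135))/(-3396306) = (-123/195391 - 135/1442)*(-1/3396306) = -36831/390782*(-1/3396306) = 12277/442405083764 ≈ 2.7751e-8)
(-2031946 + 4273274)/(1521638 + B) = (-2031946 + 4273274)/(1521638 + 12277/442405083764) = 2241328/(673180386848497709/442405083764) = 2241328*(442405083764/673180386848497709) = 991574901582598592/673180386848497709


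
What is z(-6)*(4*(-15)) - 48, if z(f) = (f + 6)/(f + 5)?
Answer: -48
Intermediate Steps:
z(f) = (6 + f)/(5 + f)
z(-6)*(4*(-15)) - 48 = ((6 - 6)/(5 - 6))*(4*(-15)) - 48 = (0/(-1))*(-60) - 48 = -1*0*(-60) - 48 = 0*(-60) - 48 = 0 - 48 = -48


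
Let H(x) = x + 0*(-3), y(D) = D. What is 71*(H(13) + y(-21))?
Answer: -568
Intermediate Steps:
H(x) = x (H(x) = x + 0 = x)
71*(H(13) + y(-21)) = 71*(13 - 21) = 71*(-8) = -568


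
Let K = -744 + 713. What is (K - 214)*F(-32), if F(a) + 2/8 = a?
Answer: 31605/4 ≈ 7901.3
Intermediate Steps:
F(a) = -¼ + a
K = -31
(K - 214)*F(-32) = (-31 - 214)*(-¼ - 32) = -245*(-129/4) = 31605/4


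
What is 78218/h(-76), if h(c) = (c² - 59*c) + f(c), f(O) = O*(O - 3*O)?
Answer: -39109/646 ≈ -60.540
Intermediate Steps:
f(O) = -2*O² (f(O) = O*(-2*O) = -2*O²)
h(c) = -c² - 59*c (h(c) = (c² - 59*c) - 2*c² = -c² - 59*c)
78218/h(-76) = 78218/((-76*(-59 - 1*(-76)))) = 78218/((-76*(-59 + 76))) = 78218/((-76*17)) = 78218/(-1292) = 78218*(-1/1292) = -39109/646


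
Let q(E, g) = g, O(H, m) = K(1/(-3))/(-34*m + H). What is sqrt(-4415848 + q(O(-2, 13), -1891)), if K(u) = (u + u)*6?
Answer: I*sqrt(4417739) ≈ 2101.8*I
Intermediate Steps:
K(u) = 12*u (K(u) = (2*u)*6 = 12*u)
O(H, m) = -4/(H - 34*m) (O(H, m) = (12/(-3))/(-34*m + H) = (12*(-1/3))/(H - 34*m) = -4/(H - 34*m))
sqrt(-4415848 + q(O(-2, 13), -1891)) = sqrt(-4415848 - 1891) = sqrt(-4417739) = I*sqrt(4417739)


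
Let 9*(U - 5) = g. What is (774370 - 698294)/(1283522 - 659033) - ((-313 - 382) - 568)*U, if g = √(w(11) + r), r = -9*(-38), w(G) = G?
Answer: 3943724111/624489 + 421*√353/3 ≈ 8951.8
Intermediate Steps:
r = 342
g = √353 (g = √(11 + 342) = √353 ≈ 18.788)
U = 5 + √353/9 ≈ 7.0876
(774370 - 698294)/(1283522 - 659033) - ((-313 - 382) - 568)*U = (774370 - 698294)/(1283522 - 659033) - ((-313 - 382) - 568)*(5 + √353/9) = 76076/624489 - (-695 - 568)*(5 + √353/9) = 76076*(1/624489) - (-1263)*(5 + √353/9) = 76076/624489 - (-6315 - 421*√353/3) = 76076/624489 + (6315 + 421*√353/3) = 3943724111/624489 + 421*√353/3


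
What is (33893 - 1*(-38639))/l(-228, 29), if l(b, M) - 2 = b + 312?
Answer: 36266/43 ≈ 843.40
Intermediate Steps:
l(b, M) = 314 + b (l(b, M) = 2 + (b + 312) = 2 + (312 + b) = 314 + b)
(33893 - 1*(-38639))/l(-228, 29) = (33893 - 1*(-38639))/(314 - 228) = (33893 + 38639)/86 = 72532*(1/86) = 36266/43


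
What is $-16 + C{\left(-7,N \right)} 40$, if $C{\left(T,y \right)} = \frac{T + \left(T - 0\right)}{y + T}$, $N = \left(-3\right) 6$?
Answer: $\frac{32}{5} \approx 6.4$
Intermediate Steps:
$N = -18$
$C{\left(T,y \right)} = \frac{2 T}{T + y}$ ($C{\left(T,y \right)} = \frac{T + \left(T + 0\right)}{T + y} = \frac{T + T}{T + y} = \frac{2 T}{T + y}$)
$-16 + C{\left(-7,N \right)} 40 = -16 + 2 \left(-7\right) \frac{1}{-7 - 18} \cdot 40 = -16 + 2 \left(-7\right) \frac{1}{-25} \cdot 40 = -16 + 2 \left(-7\right) \left(- \frac{1}{25}\right) 40 = -16 + \frac{14}{25} \cdot 40 = -16 + \frac{112}{5} = \frac{32}{5}$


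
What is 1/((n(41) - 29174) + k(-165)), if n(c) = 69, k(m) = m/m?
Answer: -1/29104 ≈ -3.4360e-5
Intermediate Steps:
k(m) = 1
1/((n(41) - 29174) + k(-165)) = 1/((69 - 29174) + 1) = 1/(-29105 + 1) = 1/(-29104) = -1/29104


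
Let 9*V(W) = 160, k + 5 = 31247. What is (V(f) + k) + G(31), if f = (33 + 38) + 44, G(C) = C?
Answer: 281617/9 ≈ 31291.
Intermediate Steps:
k = 31242 (k = -5 + 31247 = 31242)
f = 115 (f = 71 + 44 = 115)
V(W) = 160/9 (V(W) = (⅑)*160 = 160/9)
(V(f) + k) + G(31) = (160/9 + 31242) + 31 = 281338/9 + 31 = 281617/9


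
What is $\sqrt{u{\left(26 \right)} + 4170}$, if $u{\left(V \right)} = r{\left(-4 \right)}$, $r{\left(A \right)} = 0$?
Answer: $\sqrt{4170} \approx 64.576$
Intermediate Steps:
$u{\left(V \right)} = 0$
$\sqrt{u{\left(26 \right)} + 4170} = \sqrt{0 + 4170} = \sqrt{4170}$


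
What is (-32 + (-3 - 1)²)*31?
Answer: -496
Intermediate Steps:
(-32 + (-3 - 1)²)*31 = (-32 + (-4)²)*31 = (-32 + 16)*31 = -16*31 = -496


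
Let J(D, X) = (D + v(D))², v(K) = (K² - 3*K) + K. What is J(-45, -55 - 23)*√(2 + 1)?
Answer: 4284900*√3 ≈ 7.4217e+6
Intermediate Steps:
v(K) = K² - 2*K
J(D, X) = (D + D*(-2 + D))²
J(-45, -55 - 23)*√(2 + 1) = ((-45)²*(-1 - 45)²)*√(2 + 1) = (2025*(-46)²)*√3 = (2025*2116)*√3 = 4284900*√3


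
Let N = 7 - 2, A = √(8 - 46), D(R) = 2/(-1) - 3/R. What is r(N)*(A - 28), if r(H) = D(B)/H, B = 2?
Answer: 98/5 - 7*I*√38/10 ≈ 19.6 - 4.3151*I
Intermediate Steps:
D(R) = -2 - 3/R (D(R) = 2*(-1) - 3/R = -2 - 3/R)
A = I*√38 (A = √(-38) = I*√38 ≈ 6.1644*I)
N = 5
r(H) = -7/(2*H) (r(H) = (-2 - 3/2)/H = -7/(2*H))
r(N)*(A - 28) = (-7/2/5)*(I*√38 - 28) = (-7/2*⅕)*(-28 + I*√38) = -7*(-28 + I*√38)/10 = 98/5 - 7*I*√38/10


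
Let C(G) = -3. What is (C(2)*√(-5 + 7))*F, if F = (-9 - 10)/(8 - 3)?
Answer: 57*√2/5 ≈ 16.122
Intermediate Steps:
F = -19/5 ≈ -3.8000
(C(2)*√(-5 + 7))*F = -3*√(-5 + 7)*(-19/5) = -3*√2*(-19/5) = 57*√2/5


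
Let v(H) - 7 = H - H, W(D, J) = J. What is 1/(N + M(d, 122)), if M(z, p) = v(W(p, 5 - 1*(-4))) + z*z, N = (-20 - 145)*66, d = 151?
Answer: 1/11918 ≈ 8.3907e-5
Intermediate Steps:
v(H) = 7 (v(H) = 7 + (H - H) = 7 + 0 = 7)
N = -10890 (N = -165*66 = -10890)
M(z, p) = 7 + z² (M(z, p) = 7 + z*z = 7 + z²)
1/(N + M(d, 122)) = 1/(-10890 + (7 + 151²)) = 1/(-10890 + (7 + 22801)) = 1/(-10890 + 22808) = 1/11918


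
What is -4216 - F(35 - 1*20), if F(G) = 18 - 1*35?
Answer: -4199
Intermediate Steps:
F(G) = -17 (F(G) = 18 - 35 = -17)
-4216 - F(35 - 1*20) = -4216 - 1*(-17) = -4216 + 17 = -4199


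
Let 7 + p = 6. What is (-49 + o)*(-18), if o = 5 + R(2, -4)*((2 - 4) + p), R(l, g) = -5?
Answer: 522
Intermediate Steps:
p = -1 (p = -7 + 6 = -1)
o = 20 (o = 5 - 5*((2 - 4) - 1) = 5 - 5*(-2 - 1) = 5 - 5*(-3) = 5 + 15 = 20)
(-49 + o)*(-18) = (-49 + 20)*(-18) = -29*(-18) = 522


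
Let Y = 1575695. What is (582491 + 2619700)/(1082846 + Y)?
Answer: 3202191/2658541 ≈ 1.2045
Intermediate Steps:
(582491 + 2619700)/(1082846 + Y) = (582491 + 2619700)/(1082846 + 1575695) = 3202191/2658541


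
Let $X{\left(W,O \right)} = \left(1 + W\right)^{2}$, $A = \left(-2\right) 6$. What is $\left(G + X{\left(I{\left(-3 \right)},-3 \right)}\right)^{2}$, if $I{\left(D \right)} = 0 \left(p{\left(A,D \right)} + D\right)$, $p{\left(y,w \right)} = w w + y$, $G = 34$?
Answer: $1225$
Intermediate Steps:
$A = -12$
$p{\left(y,w \right)} = y + w^{2}$ ($p{\left(y,w \right)} = w^{2} + y = y + w^{2}$)
$I{\left(D \right)} = 0$ ($I{\left(D \right)} = 0 \left(\left(-12 + D^{2}\right) + D\right) = 0 \left(-12 + D + D^{2}\right) = 0$)
$\left(G + X{\left(I{\left(-3 \right)},-3 \right)}\right)^{2} = \left(34 + \left(1 + 0\right)^{2}\right)^{2} = \left(34 + 1^{2}\right)^{2} = \left(34 + 1\right)^{2} = 35^{2} = 1225$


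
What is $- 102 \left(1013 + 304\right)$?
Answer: $-134334$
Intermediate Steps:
$- 102 \left(1013 + 304\right) = \left(-102\right) 1317 = -134334$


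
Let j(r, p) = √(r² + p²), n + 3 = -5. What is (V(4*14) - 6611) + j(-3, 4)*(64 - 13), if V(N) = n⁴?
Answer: -2260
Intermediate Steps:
n = -8 (n = -3 - 5 = -8)
j(r, p) = √(p² + r²)
V(N) = 4096 (V(N) = (-8)⁴ = 4096)
(V(4*14) - 6611) + j(-3, 4)*(64 - 13) = (4096 - 6611) + √(4² + (-3)²)*(64 - 13) = -2515 + √(16 + 9)*51 = -2515 + √25*51 = -2515 + 5*51 = -2515 + 255 = -2260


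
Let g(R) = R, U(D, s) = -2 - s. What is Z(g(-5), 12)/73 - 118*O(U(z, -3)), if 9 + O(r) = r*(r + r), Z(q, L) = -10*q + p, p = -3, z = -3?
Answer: 60345/73 ≈ 826.64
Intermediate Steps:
Z(q, L) = -3 - 10*q (Z(q, L) = -10*q - 3 = -3 - 10*q)
O(r) = -9 + 2*r**2 (O(r) = -9 + r*(r + r) = -9 + r*(2*r) = -9 + 2*r**2)
Z(g(-5), 12)/73 - 118*O(U(z, -3)) = (-3 - 10*(-5))/73 - 118*(-9 + 2*(-2 - 1*(-3))**2) = (-3 + 50)*(1/73) - 118*(-9 + 2*(-2 + 3)**2) = 47*(1/73) - 118*(-9 + 2*1**2) = 47/73 - 118*(-9 + 2*1) = 47/73 - 118*(-9 + 2) = 47/73 - 118*(-7) = 47/73 + 826 = 60345/73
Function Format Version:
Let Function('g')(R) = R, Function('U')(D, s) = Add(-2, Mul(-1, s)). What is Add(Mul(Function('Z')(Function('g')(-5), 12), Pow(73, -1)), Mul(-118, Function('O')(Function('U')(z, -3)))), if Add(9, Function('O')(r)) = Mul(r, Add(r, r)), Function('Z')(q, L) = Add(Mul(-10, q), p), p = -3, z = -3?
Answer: Rational(60345, 73) ≈ 826.64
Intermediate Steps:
Function('Z')(q, L) = Add(-3, Mul(-10, q)) (Function('Z')(q, L) = Add(Mul(-10, q), -3) = Add(-3, Mul(-10, q)))
Function('O')(r) = Add(-9, Mul(2, Pow(r, 2))) (Function('O')(r) = Add(-9, Mul(r, Add(r, r))) = Add(-9, Mul(r, Mul(2, r))) = Add(-9, Mul(2, Pow(r, 2))))
Add(Mul(Function('Z')(Function('g')(-5), 12), Pow(73, -1)), Mul(-118, Function('O')(Function('U')(z, -3)))) = Add(Mul(Add(-3, Mul(-10, -5)), Pow(73, -1)), Mul(-118, Add(-9, Mul(2, Pow(Add(-2, Mul(-1, -3)), 2))))) = Add(Mul(Add(-3, 50), Rational(1, 73)), Mul(-118, Add(-9, Mul(2, Pow(Add(-2, 3), 2))))) = Add(Mul(47, Rational(1, 73)), Mul(-118, Add(-9, Mul(2, Pow(1, 2))))) = Add(Rational(47, 73), Mul(-118, Add(-9, Mul(2, 1)))) = Add(Rational(47, 73), Mul(-118, Add(-9, 2))) = Add(Rational(47, 73), Mul(-118, -7)) = Add(Rational(47, 73), 826) = Rational(60345, 73)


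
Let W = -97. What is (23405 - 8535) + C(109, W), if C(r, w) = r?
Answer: 14979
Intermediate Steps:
(23405 - 8535) + C(109, W) = (23405 - 8535) + 109 = 14870 + 109 = 14979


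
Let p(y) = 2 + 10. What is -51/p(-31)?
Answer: -17/4 ≈ -4.2500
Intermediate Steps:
p(y) = 12
-51/p(-31) = -51/12 = -51*1/12 = -17/4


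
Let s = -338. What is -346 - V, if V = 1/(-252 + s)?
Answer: -204139/590 ≈ -346.00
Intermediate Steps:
V = -1/590 (V = 1/(-252 - 338) = 1/(-590) = -1/590 ≈ -0.0016949)
-346 - V = -346 - 1*(-1/590) = -346 + 1/590 = -204139/590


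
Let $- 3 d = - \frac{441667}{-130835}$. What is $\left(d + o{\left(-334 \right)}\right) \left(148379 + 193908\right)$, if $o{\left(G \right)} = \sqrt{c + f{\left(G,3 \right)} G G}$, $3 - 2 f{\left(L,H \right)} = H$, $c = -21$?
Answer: $- \frac{151176872429}{392505} + 342287 i \sqrt{21} \approx -3.8516 \cdot 10^{5} + 1.5686 \cdot 10^{6} i$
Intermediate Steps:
$f{\left(L,H \right)} = \frac{3}{2} - \frac{H}{2}$
$o{\left(G \right)} = i \sqrt{21}$ ($o{\left(G \right)} = \sqrt{-21 + \left(\frac{3}{2} - \frac{3}{2}\right) G G} = \sqrt{-21 + 0 G G} = \sqrt{-21 + 0 G} = \sqrt{-21 + 0} = \sqrt{-21} = i \sqrt{21}$)
$d = - \frac{441667}{392505}$ ($d = - \frac{\left(-441667\right) \frac{1}{-130835}}{3} = - \frac{\left(-441667\right) \left(- \frac{1}{130835}\right)}{3} = \left(- \frac{1}{3}\right) \frac{441667}{130835} = - \frac{441667}{392505} \approx -1.1253$)
$\left(d + o{\left(-334 \right)}\right) \left(148379 + 193908\right) = \left(- \frac{441667}{392505} + i \sqrt{21}\right) \left(148379 + 193908\right) = \left(- \frac{441667}{392505} + i \sqrt{21}\right) 342287 = - \frac{151176872429}{392505} + 342287 i \sqrt{21}$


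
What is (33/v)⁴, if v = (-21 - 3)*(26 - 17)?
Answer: 14641/26873856 ≈ 0.00054480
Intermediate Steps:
v = -216 (v = -24*9 = -216)
(33/v)⁴ = (33/(-216))⁴ = (33*(-1/216))⁴ = (-11/72)⁴ = 14641/26873856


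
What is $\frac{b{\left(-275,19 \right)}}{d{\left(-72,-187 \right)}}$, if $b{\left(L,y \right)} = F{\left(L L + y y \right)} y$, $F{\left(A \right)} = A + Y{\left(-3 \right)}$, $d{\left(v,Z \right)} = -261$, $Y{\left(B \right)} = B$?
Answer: $- \frac{1443677}{261} \approx -5531.3$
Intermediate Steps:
$F{\left(A \right)} = -3 + A$ ($F{\left(A \right)} = A - 3 = -3 + A$)
$b{\left(L,y \right)} = y \left(-3 + L^{2} + y^{2}\right)$ ($b{\left(L,y \right)} = \left(-3 + \left(L L + y y\right)\right) y = \left(-3 + \left(L^{2} + y^{2}\right)\right) y = \left(-3 + L^{2} + y^{2}\right) y = y \left(-3 + L^{2} + y^{2}\right)$)
$\frac{b{\left(-275,19 \right)}}{d{\left(-72,-187 \right)}} = \frac{19 \left(-3 + \left(-275\right)^{2} + 19^{2}\right)}{-261} = 19 \left(-3 + 75625 + 361\right) \left(- \frac{1}{261}\right) = 19 \cdot 75983 \left(- \frac{1}{261}\right) = 1443677 \left(- \frac{1}{261}\right) = - \frac{1443677}{261}$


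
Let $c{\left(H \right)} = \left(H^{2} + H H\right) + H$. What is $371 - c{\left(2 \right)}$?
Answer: $361$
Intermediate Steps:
$c{\left(H \right)} = H + 2 H^{2}$ ($c{\left(H \right)} = \left(H^{2} + H^{2}\right) + H = 2 H^{2} + H = H + 2 H^{2}$)
$371 - c{\left(2 \right)} = 371 - 2 \left(1 + 2 \cdot 2\right) = 371 - 2 \left(1 + 4\right) = 371 - 2 \cdot 5 = 371 - 10 = 361$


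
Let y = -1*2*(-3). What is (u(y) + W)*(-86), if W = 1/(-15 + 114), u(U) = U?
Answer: -51170/99 ≈ -516.87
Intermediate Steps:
y = 6 (y = -2*(-3) = 6)
W = 1/99 ≈ 0.010101
(u(y) + W)*(-86) = (6 + 1/99)*(-86) = (595/99)*(-86) = -51170/99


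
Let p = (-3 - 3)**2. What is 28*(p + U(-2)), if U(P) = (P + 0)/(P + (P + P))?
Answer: 3052/3 ≈ 1017.3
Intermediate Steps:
p = 36 (p = (-6)**2 = 36)
U(P) = 1/3 (U(P) = P/(P + 2*P) = P/((3*P)) = P*(1/(3*P)) = 1/3)
28*(p + U(-2)) = 28*(36 + 1/3) = 28*(109/3) = 3052/3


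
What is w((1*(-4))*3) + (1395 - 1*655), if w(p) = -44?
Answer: 696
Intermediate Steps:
w((1*(-4))*3) + (1395 - 1*655) = -44 + (1395 - 1*655) = -44 + (1395 - 655) = -44 + 740 = 696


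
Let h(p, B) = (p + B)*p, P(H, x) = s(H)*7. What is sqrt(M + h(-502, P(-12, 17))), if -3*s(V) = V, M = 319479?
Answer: sqrt(557427) ≈ 746.61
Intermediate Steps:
s(V) = -V/3
P(H, x) = -7*H/3 (P(H, x) = -H/3*7 = -7*H/3)
h(p, B) = p*(B + p) (h(p, B) = (B + p)*p = p*(B + p))
sqrt(M + h(-502, P(-12, 17))) = sqrt(319479 - 502*(-7/3*(-12) - 502)) = sqrt(319479 - 502*(28 - 502)) = sqrt(319479 - 502*(-474)) = sqrt(319479 + 237948) = sqrt(557427)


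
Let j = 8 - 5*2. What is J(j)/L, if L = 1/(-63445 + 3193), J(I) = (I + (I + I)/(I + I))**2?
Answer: -60252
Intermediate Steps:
j = -2 (j = 8 - 10 = -2)
J(I) = (1 + I)**2 (J(I) = (I + (2*I)/((2*I)))**2 = (I + (2*I)*(1/(2*I)))**2 = (I + 1)**2 = (1 + I)**2)
L = -1/60252 (L = 1/(-60252) = -1/60252 ≈ -1.6597e-5)
J(j)/L = (1 - 2)**2/(-1/60252) = (-1)**2*(-60252) = 1*(-60252) = -60252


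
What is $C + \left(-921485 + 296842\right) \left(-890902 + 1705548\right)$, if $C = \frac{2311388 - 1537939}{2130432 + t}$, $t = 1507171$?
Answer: $- \frac{1851041289392603485}{3637603} \approx -5.0886 \cdot 10^{11}$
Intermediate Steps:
$C = \frac{773449}{3637603}$ ($C = \frac{2311388 - 1537939}{2130432 + 1507171} = \frac{773449}{3637603} \approx 0.21263$)
$C + \left(-921485 + 296842\right) \left(-890902 + 1705548\right) = \frac{773449}{3637603} + \left(-921485 + 296842\right) \left(-890902 + 1705548\right) = \frac{773449}{3637603} - 508862921378 = - \frac{1851041289392603485}{3637603}$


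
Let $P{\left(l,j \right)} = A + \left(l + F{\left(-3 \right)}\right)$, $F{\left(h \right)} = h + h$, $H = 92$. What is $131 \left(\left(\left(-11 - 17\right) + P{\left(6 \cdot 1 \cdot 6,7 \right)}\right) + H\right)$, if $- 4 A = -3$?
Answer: $\frac{49649}{4} \approx 12412.0$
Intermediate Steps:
$A = \frac{3}{4}$ ($A = \left(- \frac{1}{4}\right) \left(-3\right) = \frac{3}{4} \approx 0.75$)
$F{\left(h \right)} = 2 h$
$P{\left(l,j \right)} = - \frac{21}{4} + l$ ($P{\left(l,j \right)} = \frac{3}{4} + \left(l + 2 \left(-3\right)\right) = \frac{3}{4} + \left(l - 6\right) = \frac{3}{4} + \left(-6 + l\right) = - \frac{21}{4} + l$)
$131 \left(\left(\left(-11 - 17\right) + P{\left(6 \cdot 1 \cdot 6,7 \right)}\right) + H\right) = 131 \left(\left(\left(-11 - 17\right) - \left(\frac{21}{4} - 6 \cdot 1 \cdot 6\right)\right) + 92\right) = 131 \left(\left(-28 + \left(- \frac{21}{4} + 6 \cdot 6\right)\right) + 92\right) = 131 \left(\left(-28 + \left(- \frac{21}{4} + 36\right)\right) + 92\right) = 131 \left(\left(-28 + \frac{123}{4}\right) + 92\right) = 131 \left(\frac{11}{4} + 92\right) = 131 \cdot \frac{379}{4} = \frac{49649}{4}$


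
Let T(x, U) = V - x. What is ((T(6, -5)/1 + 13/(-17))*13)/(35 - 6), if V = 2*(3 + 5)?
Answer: 2041/493 ≈ 4.1400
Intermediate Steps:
V = 16 (V = 2*8 = 16)
T(x, U) = 16 - x
((T(6, -5)/1 + 13/(-17))*13)/(35 - 6) = (((16 - 1*6)/1 + 13/(-17))*13)/(35 - 6) = (((16 - 6)*1 + 13*(-1/17))*13)/29 = ((10*1 - 13/17)*13)*(1/29) = ((10 - 13/17)*13)*(1/29) = ((157/17)*13)*(1/29) = (2041/17)*(1/29) = 2041/493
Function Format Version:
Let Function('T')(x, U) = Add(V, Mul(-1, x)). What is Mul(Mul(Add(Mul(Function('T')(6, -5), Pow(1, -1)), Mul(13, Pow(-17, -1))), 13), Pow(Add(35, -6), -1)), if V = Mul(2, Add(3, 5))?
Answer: Rational(2041, 493) ≈ 4.1400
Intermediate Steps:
V = 16 (V = Mul(2, 8) = 16)
Function('T')(x, U) = Add(16, Mul(-1, x))
Mul(Mul(Add(Mul(Function('T')(6, -5), Pow(1, -1)), Mul(13, Pow(-17, -1))), 13), Pow(Add(35, -6), -1)) = Mul(Mul(Add(Mul(Add(16, Mul(-1, 6)), Pow(1, -1)), Mul(13, Pow(-17, -1))), 13), Pow(Add(35, -6), -1)) = Mul(Mul(Add(Mul(Add(16, -6), 1), Mul(13, Rational(-1, 17))), 13), Pow(29, -1)) = Mul(Mul(Add(Mul(10, 1), Rational(-13, 17)), 13), Rational(1, 29)) = Mul(Mul(Add(10, Rational(-13, 17)), 13), Rational(1, 29)) = Mul(Mul(Rational(157, 17), 13), Rational(1, 29)) = Mul(Rational(2041, 17), Rational(1, 29)) = Rational(2041, 493)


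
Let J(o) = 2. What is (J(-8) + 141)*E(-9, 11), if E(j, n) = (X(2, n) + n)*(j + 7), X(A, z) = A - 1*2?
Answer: -3146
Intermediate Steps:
X(A, z) = -2 + A (X(A, z) = A - 2 = -2 + A)
E(j, n) = n*(7 + j) (E(j, n) = ((-2 + 2) + n)*(j + 7) = (0 + n)*(7 + j) = n*(7 + j))
(J(-8) + 141)*E(-9, 11) = (2 + 141)*(11*(7 - 9)) = 143*(11*(-2)) = 143*(-22) = -3146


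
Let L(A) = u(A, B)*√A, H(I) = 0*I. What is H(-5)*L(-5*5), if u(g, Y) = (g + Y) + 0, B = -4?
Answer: 0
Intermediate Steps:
H(I) = 0
u(g, Y) = Y + g (u(g, Y) = (Y + g) + 0 = Y + g)
L(A) = √A*(-4 + A) (L(A) = (-4 + A)*√A = √A*(-4 + A))
H(-5)*L(-5*5) = 0*(√(-5*5)*(-4 - 5*5)) = 0*(√(-25)*(-4 - 25)) = 0*((5*I)*(-29)) = 0*(-145*I) = 0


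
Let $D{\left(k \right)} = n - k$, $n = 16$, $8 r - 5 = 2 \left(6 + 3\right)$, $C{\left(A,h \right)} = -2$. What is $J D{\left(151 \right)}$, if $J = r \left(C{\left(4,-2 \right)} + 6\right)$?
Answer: $- \frac{3105}{2} \approx -1552.5$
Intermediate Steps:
$r = \frac{23}{8}$ ($r = \frac{5}{8} + \frac{2 \left(6 + 3\right)}{8} = \frac{5}{8} + \frac{2 \cdot 9}{8} = \frac{5}{8} + \frac{1}{8} \cdot 18 = \frac{5}{8} + \frac{9}{4} = \frac{23}{8} \approx 2.875$)
$D{\left(k \right)} = 16 - k$
$J = \frac{23}{2}$ ($J = \frac{23 \left(-2 + 6\right)}{8} = \frac{23}{8} \cdot 4 = \frac{23}{2} \approx 11.5$)
$J D{\left(151 \right)} = \frac{23 \left(16 - 151\right)}{2} = \frac{23}{2} \left(-135\right) = - \frac{3105}{2}$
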